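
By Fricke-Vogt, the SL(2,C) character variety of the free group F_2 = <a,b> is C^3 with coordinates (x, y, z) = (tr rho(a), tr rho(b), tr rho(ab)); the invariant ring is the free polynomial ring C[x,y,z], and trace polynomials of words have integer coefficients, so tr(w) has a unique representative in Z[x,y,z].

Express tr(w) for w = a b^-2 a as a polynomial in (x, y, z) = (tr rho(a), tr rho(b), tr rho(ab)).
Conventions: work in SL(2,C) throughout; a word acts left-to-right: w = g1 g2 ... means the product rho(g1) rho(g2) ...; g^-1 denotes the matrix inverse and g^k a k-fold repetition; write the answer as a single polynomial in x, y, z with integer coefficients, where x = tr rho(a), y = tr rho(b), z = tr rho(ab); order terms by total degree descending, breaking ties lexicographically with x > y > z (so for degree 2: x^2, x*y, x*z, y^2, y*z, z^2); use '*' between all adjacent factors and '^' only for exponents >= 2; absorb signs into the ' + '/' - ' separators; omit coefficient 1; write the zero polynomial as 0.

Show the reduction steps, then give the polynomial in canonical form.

tr(a^2) = tr(a)*tr(a) - tr(1)  (reduce the a square) = x^2 - 2
tr(a^2 b) = tr(a)*tr(b a) - tr(b)  (reduce the a square) = x*z - y
tr(b^-1 a^2) = tr(a^2)*tr(b) - tr(a^2 b)  (eliminate b^-1) = x^2*y - x*z - y
tr(a b^-2 a) = tr(b^-1 a^2)*tr(b) - tr(b^-1 a^2 b)  (eliminate b^-1) = x^2*y^2 - x*y*z - x^2 - y^2 + 2

x^2*y^2 - x*y*z - x^2 - y^2 + 2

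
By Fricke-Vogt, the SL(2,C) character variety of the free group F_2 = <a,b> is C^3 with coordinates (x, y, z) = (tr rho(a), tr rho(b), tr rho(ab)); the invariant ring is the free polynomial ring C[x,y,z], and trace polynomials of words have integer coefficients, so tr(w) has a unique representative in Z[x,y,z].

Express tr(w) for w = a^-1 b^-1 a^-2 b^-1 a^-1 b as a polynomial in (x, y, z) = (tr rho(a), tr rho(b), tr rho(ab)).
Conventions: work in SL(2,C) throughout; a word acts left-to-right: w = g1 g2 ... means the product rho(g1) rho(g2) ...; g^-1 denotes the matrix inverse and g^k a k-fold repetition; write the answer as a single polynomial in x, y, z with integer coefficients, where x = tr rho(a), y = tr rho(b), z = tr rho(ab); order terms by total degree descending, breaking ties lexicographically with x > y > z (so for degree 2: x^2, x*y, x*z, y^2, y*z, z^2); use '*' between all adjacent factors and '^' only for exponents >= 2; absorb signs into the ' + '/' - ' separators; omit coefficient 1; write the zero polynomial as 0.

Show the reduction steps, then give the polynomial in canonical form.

x^2*y*z^2 - 2*x*y^2*z - x*z^3 + y^3 + y*z^2 + 2*x*z - 3*y

reduce: tr(a^-1) = tr(a) = x
tr(a^-2) = tr(a^-1) tr(a) - tr(1)   [inverse elimination on a] = x^2 - 2
tr(a^-1 b) = tr(b) tr(a) - tr(b a)   [inverse elimination on a] = x*y - z
tr(a^-2 b) = tr(a^-1 b) tr(a) - tr(a^-1 b a)   [inverse elimination on a] = x^2*y - x*z - y
tr(a^-1 b^-1 a^-1) = tr(a^-2) tr(b) - tr(a^-2 b)   [inverse elimination on b] = x*z - y
tr(a b a b) = tr(a b) tr(a b) - tr(1)   [split at a repeated a] = z^2 - 2
tr(b^-1 a b a) = tr(a b a) tr(b) - tr(a b a b)   [inverse elimination on b] = x*y*z - y^2 - z^2 + 2
tr(a^-1 b^-1 a b) = tr(b^-1 a b) tr(a) - tr(b^-1 a b a)   [inverse elimination on a] = -x*y*z + x^2 + y^2 + z^2 - 2
reduce: tr(a^-1 b^-1 a b a^-1) = tr(a^-1 b^-1 a b) tr(a) - tr(a^-1 b^-1 a b a)   [inverse elimination on a] = -x^2*y*z + x^3 + x*y^2 + x*z^2 - 3*x
tr(b^2) = tr(b) tr(b) - tr(1)   [square of b] = y^2 - 2
reduce: tr(b^2 a) = tr(b) tr(a b) - tr(a)   [square of b] = y*z - x
tr(b a^-1 b) = tr(b^2) tr(a) - tr(b^2 a)   [inverse elimination on a] = x*y^2 - y*z - x
so tr(b^2 a b) = tr(b) tr(b a b) - tr(b a)   [square of b] = y^2*z - x*y - z
tr(b^2 a b a) = tr(b) tr(a b a b) - tr(a b a)   [square of b] = y*z^2 - x*z - y
so tr(b a b a^-1 b) = tr(b^2 a b) tr(a) - tr(b^2 a b a)   [inverse elimination on a] = x*y^2*z - x^2*y - y*z^2 + y
so tr(b a b a b a) = tr(b a) tr(b a b a) - tr(b^-1 a^-1)   [split at a repeated b] = z^3 - 3*z
so tr(b a b a^-1 b a) = tr(b a b a b) tr(a) - tr(b a b a b a)   [inverse elimination on a] = x*y*z^2 - x^2*z - z^3 - x*y + 3*z
so tr(a b a^-1 b a^-1 b) = tr(b a b a^-1 b) tr(a) - tr(b a b a^-1 b a)   [inverse elimination on a] = x^2*y^2*z - x^3*y - 2*x*y*z^2 + x^2*z + z^3 + 2*x*y - 3*z
so tr(a^-1 b^-1 a b a^-1 b) = tr(a b a^-1 b a^-1) tr(b) - tr(a b a^-1 b a^-1 b)   [inverse elimination on b] = -x^2*y^2*z + x^3*y + x*y^3 + 2*x*y*z^2 - x^2*z - y^2*z - z^3 - 3*x*y + 3*z
tr(b a^-1 b^-1 a^-1 b^-1 a) = tr(a^-1 b^-1 a b a^-1) tr(b) - tr(a^-1 b^-1 a b a^-1 b)   [inverse elimination on b] = -x*y*z^2 + x^2*z + y^2*z + z^3 - 3*z
tr(b^-1 a^-1 b a^-1 b^-1 a^-1) = tr(b a^-1 b^-1 a^-1 b^-1) tr(a) - tr(b a^-1 b^-1 a^-1 b^-1 a)   [inverse elimination on a] = x*y*z^2 - y^2*z - z^3 - x*y + 3*z
reduce: tr(b^-1 a^-1 b a^-1 b^-1) = tr(a^-1 b a^-1 b^-1) tr(b) - tr(a^-1 b a^-1)   [inverse elimination on b] = x*y^2*z - x^2*y - y^3 - y*z^2 + x*z + 3*y
so tr(a^-1 b^-1 a^-2 b^-1 a^-1 b) = tr(b^-1 a^-1 b a^-1 b^-1 a^-1) tr(a) - tr(b^-1 a^-1 b a^-1 b^-1)   [inverse elimination on a] = x^2*y*z^2 - 2*x*y^2*z - x*z^3 + y^3 + y*z^2 + 2*x*z - 3*y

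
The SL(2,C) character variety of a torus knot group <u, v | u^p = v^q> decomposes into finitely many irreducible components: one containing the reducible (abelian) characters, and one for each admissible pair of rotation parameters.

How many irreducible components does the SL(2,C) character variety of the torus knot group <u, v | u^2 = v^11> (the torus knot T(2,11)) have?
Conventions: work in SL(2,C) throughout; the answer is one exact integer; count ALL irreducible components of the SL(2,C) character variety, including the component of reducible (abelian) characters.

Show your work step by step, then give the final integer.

In the torus knot group T(2,11), u^2 = v^11 is central, so an irreducible representation sends it to +I or -I (Schur).
This locks tr(u) to 2*cos(pi*alpha/2), alpha in 1..1, and tr(v) to 2*cos(pi*beta/11), beta in 1..10, on each component of irreducible characters.
u^2 = (-1)^alpha I and v^11 = (-1)^beta I must agree, so alpha and beta have equal parity.
Enumerate parity-matched pairs: 1*5 odd-odd plus 0*5 even-even gives 5.
components with irreducible characters: 5; plus the single component of reducible (abelian) characters: total 6.

6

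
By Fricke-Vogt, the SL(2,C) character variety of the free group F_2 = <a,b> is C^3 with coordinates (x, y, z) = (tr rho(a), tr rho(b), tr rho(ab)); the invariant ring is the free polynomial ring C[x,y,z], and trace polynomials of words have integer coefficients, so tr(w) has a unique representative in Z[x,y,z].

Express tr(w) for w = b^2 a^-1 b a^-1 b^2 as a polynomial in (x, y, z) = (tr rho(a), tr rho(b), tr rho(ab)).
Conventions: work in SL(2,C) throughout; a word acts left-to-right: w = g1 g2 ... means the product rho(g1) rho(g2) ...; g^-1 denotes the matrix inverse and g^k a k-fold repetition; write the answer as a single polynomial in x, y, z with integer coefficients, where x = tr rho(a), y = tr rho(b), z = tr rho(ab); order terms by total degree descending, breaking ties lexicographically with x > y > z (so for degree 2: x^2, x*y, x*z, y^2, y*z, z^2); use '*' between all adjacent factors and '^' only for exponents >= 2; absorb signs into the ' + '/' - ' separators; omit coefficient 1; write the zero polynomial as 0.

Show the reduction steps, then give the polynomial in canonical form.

x^2*y^5 - 2*x*y^4*z - 3*x^2*y^3 + y^3*z^2 + 5*x*y^2*z + x^2*y - y^3 - 2*y*z^2 - x*z + 3*y

reduce: trace(b^2) = trace(b) trace(b) - trace(1) = y^2 - 2
reduce: trace(b^3) = trace(b) trace(b^2) - trace(b) = y^3 - 3*y
so trace(b^4) = trace(b) trace(b^3) - trace(b^2) = y^4 - 4*y^2 + 2
trace(b^5) = trace(b) trace(b^4) - trace(b^3) = y^5 - 5*y^3 + 5*y
trace(a b^2) = trace(b) trace(a b) - trace(a) = y*z - x
trace(b a b^2) = trace(b) trace(a b^2) - trace(a b) = y^2*z - x*y - z
trace(b^2 a b^2) = trace(b) trace(b a b^2) - trace(b a b) = y^3*z - x*y^2 - 2*y*z + x
trace(b^5 a) = trace(b) trace(b^2 a b^2) - trace(b^2 a b) = y^4*z - x*y^3 - 3*y^2*z + 2*x*y + z
so trace(b^4 a^-1 b) = trace(b^5) trace(a) - trace(b^5 a) = x*y^5 - y^4*z - 4*x*y^3 + 3*y^2*z + 3*x*y - z
trace(a b a b) = trace(a b) trace(a b) - trace(1) = z^2 - 2
trace(a b a) = trace(a) trace(b a) - trace(b) = x*z - y
reduce: trace(a b a b^2) = trace(b) trace(a b a b) - trace(a b a) = y*z^2 - x*z - y
trace(a b a b^3) = trace(b) trace(a b a b^2) - trace(a b a b) = y^2*z^2 - x*y*z - y^2 - z^2 + 2
reduce: trace(b a b^4 a) = trace(b) trace(a b a b^3) - trace(a b a b^2) = y^3*z^2 - x*y^2*z - y^3 - 2*y*z^2 + x*z + 3*y
trace(b^4 a^-1 b a) = trace(b a b^4) trace(a) - trace(b a b^4 a) = x*y^4*z - x^2*y^3 - y^3*z^2 - 2*x*y^2*z + 2*x^2*y + y^3 + 2*y*z^2 - 3*y
trace(b^2 a^-1 b a^-1 b^2) = trace(b^4 a^-1 b) trace(a) - trace(b^4 a^-1 b a) = x^2*y^5 - 2*x*y^4*z - 3*x^2*y^3 + y^3*z^2 + 5*x*y^2*z + x^2*y - y^3 - 2*y*z^2 - x*z + 3*y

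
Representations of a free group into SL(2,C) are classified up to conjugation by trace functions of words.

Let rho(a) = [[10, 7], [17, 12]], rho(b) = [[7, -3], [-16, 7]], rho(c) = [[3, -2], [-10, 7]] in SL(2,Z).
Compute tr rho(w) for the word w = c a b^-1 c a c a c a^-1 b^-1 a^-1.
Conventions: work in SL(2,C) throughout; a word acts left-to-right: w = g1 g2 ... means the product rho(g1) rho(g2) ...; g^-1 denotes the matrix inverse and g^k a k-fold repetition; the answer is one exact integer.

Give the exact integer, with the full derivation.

rho(c) = [[3, -2], [-10, 7]]
... * rho(a) = [[10, 7], [17, 12]]  ->  [[-4, -3], [19, 14]]
... * rho(b^-1) = [[7, 3], [16, 7]]  ->  [[-76, -33], [357, 155]]
... * rho(c) = [[3, -2], [-10, 7]]  ->  [[102, -79], [-479, 371]]
... * rho(a) = [[10, 7], [17, 12]]  ->  [[-323, -234], [1517, 1099]]
... * rho(c) = [[3, -2], [-10, 7]]  ->  [[1371, -992], [-6439, 4659]]
... * rho(a) = [[10, 7], [17, 12]]  ->  [[-3154, -2307], [14813, 10835]]
... * rho(c) = [[3, -2], [-10, 7]]  ->  [[13608, -9841], [-63911, 46219]]
... * rho(a^-1) = [[12, -7], [-17, 10]]  ->  [[330593, -193666], [-1552655, 909567]]
... * rho(b^-1) = [[7, 3], [16, 7]]  ->  [[-784505, -363883], [3684487, 1709004]]
... * rho(a^-1) = [[12, -7], [-17, 10]]  ->  [[-3228049, 1852705], [15160776, -8701369]]
tr = -3228049 + -8701369 = -11929418

-11929418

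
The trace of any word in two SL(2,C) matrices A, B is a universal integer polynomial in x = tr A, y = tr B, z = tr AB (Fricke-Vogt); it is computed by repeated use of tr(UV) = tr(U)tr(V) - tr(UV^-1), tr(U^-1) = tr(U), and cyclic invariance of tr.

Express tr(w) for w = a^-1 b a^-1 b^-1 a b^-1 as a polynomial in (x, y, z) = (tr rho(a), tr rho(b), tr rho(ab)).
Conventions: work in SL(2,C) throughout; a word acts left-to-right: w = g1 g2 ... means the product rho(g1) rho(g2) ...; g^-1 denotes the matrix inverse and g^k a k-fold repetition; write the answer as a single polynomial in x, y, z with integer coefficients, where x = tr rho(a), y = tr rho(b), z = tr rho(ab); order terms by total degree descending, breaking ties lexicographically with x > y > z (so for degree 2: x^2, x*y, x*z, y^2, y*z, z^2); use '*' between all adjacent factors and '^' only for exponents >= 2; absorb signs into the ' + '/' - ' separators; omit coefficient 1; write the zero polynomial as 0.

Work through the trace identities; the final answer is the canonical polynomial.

trace(a^-1) = trace(a) = x
trace(a^2 b) = trace(a)*trace(b a) - trace(b)   [square of a] = x*z - y
trace(a^2) = trace(a)*trace(a) - trace(1)   [square of a] = x^2 - 2
reduce: trace(a b^2 a) = trace(b)*trace(a^2 b) - trace(a^2)   [square of b] = x*y*z - x^2 - y^2 + 2
so trace(a b a b) = trace(a b)*trace(a b) - trace(1)   [split at a repeated a] = z^2 - 2
reduce: trace(a b^2 a b) = trace(b)*trace(a b a b) - trace(a b a)   [square of b] = y*z^2 - x*z - y
so trace(b^2 a b^-1 a) = trace(a b^2 a)*trace(b) - trace(a b^2 a b)   [inverse elimination on b] = x*y^2*z - x^2*y - y^3 - y*z^2 + x*z + 3*y
trace(b a b^-1 a^-1 b) = trace(b^2 a b^-1)*trace(a) - trace(b^2 a b^-1 a)   [inverse elimination on a] = -x*y^2*z + x^2*y + y^3 + y*z^2 - 3*y
so trace(b a b) = trace(b)*trace(a b) - trace(a)   [square of b] = y*z - x
reduce: trace(b a b a b a) = trace(a b a b)*trace(a b) - trace(b a)   [split at a repeated a] = z^3 - 3*z
trace(a^-1 b a b a b) = trace(b a b a b)*trace(a) - trace(b a b a b a)   [inverse elimination on a] = x*y*z^2 - x^2*z - z^3 - x*y + 3*z
trace(b a b^-1 a^-1 b a) = trace(a^-1 b a b a)*trace(b) - trace(a^-1 b a b a b)   [inverse elimination on b] = -x*y*z^2 + x^2*z + y^2*z + z^3 - 3*z
trace(a b^-1 a^-1 b a^-1 b) = trace(b a b^-1 a^-1 b)*trace(a) - trace(b a b^-1 a^-1 b a)   [inverse elimination on a] = -x^2*y^2*z + x^3*y + x*y^3 + 2*x*y*z^2 - x^2*z - y^2*z - z^3 - 3*x*y + 3*z
trace(a^-1 b a^-1 b^-1 a b^-1) = trace(a b^-1 a^-1 b a^-1)*trace(b) - trace(a b^-1 a^-1 b a^-1 b)   [inverse elimination on b] = x^2*y^2*z - x^3*y - x*y^3 - 2*x*y*z^2 + x^2*z + y^2*z + z^3 + 4*x*y - 3*z

x^2*y^2*z - x^3*y - x*y^3 - 2*x*y*z^2 + x^2*z + y^2*z + z^3 + 4*x*y - 3*z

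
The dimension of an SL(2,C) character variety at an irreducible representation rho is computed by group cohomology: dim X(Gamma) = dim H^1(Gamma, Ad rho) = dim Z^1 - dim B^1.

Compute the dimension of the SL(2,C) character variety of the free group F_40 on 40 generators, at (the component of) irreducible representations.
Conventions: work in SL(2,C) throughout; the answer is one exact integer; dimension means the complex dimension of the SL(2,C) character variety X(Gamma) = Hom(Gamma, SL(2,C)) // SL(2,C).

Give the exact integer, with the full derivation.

117

Gamma = F_40 has 40 generators and no relators.
A cocycle picks one sl_2 vector per generator freely, giving dim Z^1 = 3*40 = 120.
dim B^1 = 3: the coboundary map is injective because an irreducible image has centralizer 0 in sl_2.
dim H^1 = 120 - 3 = 117, which is dim X.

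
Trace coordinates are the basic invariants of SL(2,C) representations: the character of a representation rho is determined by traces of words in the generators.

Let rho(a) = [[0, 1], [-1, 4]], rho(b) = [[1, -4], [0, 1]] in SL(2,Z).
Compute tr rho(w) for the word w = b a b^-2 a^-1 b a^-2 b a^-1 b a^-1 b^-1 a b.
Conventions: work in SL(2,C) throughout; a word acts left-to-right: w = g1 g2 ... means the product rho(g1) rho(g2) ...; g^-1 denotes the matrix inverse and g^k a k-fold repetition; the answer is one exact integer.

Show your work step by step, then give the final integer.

-580

rho(b) = [[1, -4], [0, 1]]
... * rho(a) = [[0, 1], [-1, 4]]  ->  [[4, -15], [-1, 4]]
... * rho(b^-1) = [[1, 4], [0, 1]]  ->  [[4, 1], [-1, 0]]
... * rho(b^-1) = [[1, 4], [0, 1]]  ->  [[4, 17], [-1, -4]]
... * rho(a^-1) = [[4, -1], [1, 0]]  ->  [[33, -4], [-8, 1]]
... * rho(b) = [[1, -4], [0, 1]]  ->  [[33, -136], [-8, 33]]
... * rho(a^-1) = [[4, -1], [1, 0]]  ->  [[-4, -33], [1, 8]]
... * rho(a^-1) = [[4, -1], [1, 0]]  ->  [[-49, 4], [12, -1]]
... * rho(b) = [[1, -4], [0, 1]]  ->  [[-49, 200], [12, -49]]
... * rho(a^-1) = [[4, -1], [1, 0]]  ->  [[4, 49], [-1, -12]]
... * rho(b) = [[1, -4], [0, 1]]  ->  [[4, 33], [-1, -8]]
... * rho(a^-1) = [[4, -1], [1, 0]]  ->  [[49, -4], [-12, 1]]
... * rho(b^-1) = [[1, 4], [0, 1]]  ->  [[49, 192], [-12, -47]]
... * rho(a) = [[0, 1], [-1, 4]]  ->  [[-192, 817], [47, -200]]
... * rho(b) = [[1, -4], [0, 1]]  ->  [[-192, 1585], [47, -388]]
tr = -192 + -388 = -580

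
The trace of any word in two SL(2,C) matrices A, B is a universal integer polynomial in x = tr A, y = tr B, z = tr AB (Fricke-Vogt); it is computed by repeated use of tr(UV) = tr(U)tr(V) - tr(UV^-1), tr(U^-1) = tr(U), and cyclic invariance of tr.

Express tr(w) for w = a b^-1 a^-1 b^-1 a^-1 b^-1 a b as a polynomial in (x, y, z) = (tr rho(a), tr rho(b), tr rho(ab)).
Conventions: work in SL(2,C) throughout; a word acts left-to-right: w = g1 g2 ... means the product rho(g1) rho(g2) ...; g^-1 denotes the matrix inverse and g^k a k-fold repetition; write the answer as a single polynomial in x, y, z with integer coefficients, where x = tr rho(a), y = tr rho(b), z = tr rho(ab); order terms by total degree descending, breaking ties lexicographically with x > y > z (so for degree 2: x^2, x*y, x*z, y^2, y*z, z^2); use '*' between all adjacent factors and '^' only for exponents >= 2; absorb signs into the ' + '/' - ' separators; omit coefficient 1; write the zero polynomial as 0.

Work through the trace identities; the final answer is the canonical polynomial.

so tr(b^-1) = tr(b) = y
tr(a b a) = tr(a) * tr(b a) - tr(b) = x*z - y
reduce: tr(b a b a) = tr(b a) * tr(b a) - tr(1) = z^2 - 2
so tr(b a b) = tr(b) * tr(a b) - tr(a) = y*z - x
tr(a b a b a) = tr(a) * tr(b a b a) - tr(b a b) = x*z^2 - y*z - x
tr(b a b a b a) = tr(b a) * tr(b a b a) - tr(b^-1 a^-1) = z^3 - 3*z
tr(b a b a b) = tr(b) * tr(a b a b) - tr(a b a) = y*z^2 - x*z - y
reduce: tr(a b a b a b a) = tr(a) * tr(b a b a b a) - tr(b a b a b) = x*z^3 - y*z^2 - 2*x*z + y
tr(a b a b a b a b) = tr(a b) * tr(a b a b a b) - tr(a^-1 b^-1 a^-1 b^-1) = z^4 - 4*z^2 + 2
reduce: tr(b a b a b a b^-1 a) = tr(a b a b a b a) * tr(b) - tr(a b a b a b a b) = x*y*z^3 - y^2*z^2 - z^4 - 2*x*y*z + y^2 + 4*z^2 - 2
tr(a b a b a b^-1 a^-1 b) = tr(b a b a b a b^-1) * tr(a) - tr(b a b a b a b^-1 a) = -x*y*z^3 + x^2*z^2 + y^2*z^2 + z^4 + x*y*z - x^2 - y^2 - 4*z^2 + 2
tr(b a b a b^-1 a^-1 b^-1 a) = tr(a b a b a b^-1 a^-1) * tr(b) - tr(a b a b a b^-1 a^-1 b) = x*y*z^3 - x^2*z^2 - y^2*z^2 - z^4 + x^2 + 4*z^2 - 2
so tr(a b a b^-1 a^-1 b^-1 a^-1 b) = tr(b a b a b^-1 a^-1 b^-1) * tr(a) - tr(b a b a b^-1 a^-1 b^-1 a) = -x*y*z^3 + x^2*z^2 + y^2*z^2 + z^4 - 4*z^2 + 2
tr(a b^-1 a^-1 b^-1 a^-1 b^-1 a b) = tr(a b a b^-1 a^-1 b^-1 a^-1) * tr(b) - tr(a b a b^-1 a^-1 b^-1 a^-1 b) = x*y*z^3 - x^2*z^2 - y^2*z^2 - z^4 + y^2 + 4*z^2 - 2

x*y*z^3 - x^2*z^2 - y^2*z^2 - z^4 + y^2 + 4*z^2 - 2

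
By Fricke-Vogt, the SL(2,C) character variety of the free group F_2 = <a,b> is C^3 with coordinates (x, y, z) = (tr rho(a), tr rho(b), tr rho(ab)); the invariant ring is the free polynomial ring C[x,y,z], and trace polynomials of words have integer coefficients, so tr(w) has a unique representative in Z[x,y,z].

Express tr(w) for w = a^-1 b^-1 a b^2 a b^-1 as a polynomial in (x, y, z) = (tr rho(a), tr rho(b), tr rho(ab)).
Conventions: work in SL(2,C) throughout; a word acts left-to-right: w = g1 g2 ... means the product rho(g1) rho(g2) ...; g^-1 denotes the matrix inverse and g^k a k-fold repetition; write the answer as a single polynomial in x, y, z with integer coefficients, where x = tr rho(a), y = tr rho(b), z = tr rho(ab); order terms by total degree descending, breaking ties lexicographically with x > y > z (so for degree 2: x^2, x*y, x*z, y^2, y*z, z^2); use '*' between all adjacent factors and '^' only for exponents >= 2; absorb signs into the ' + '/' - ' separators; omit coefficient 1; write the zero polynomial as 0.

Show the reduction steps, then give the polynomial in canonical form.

use: trace(a b^2) = trace(b) trace(a b) - trace(a) = y*z - x
trace(b^2 a b) = trace(b) trace(a b^2) - trace(a b) = y^2*z - x*y - z
trace(a b a b) = trace(b a) trace(b a) - trace(1)   [split at repeated b] = z^2 - 2
trace(a b a) = trace(a) trace(b a) - trace(b) = x*z - y
trace(a b^2 a b) = trace(b) trace(a b a b) - trace(a b a) = y*z^2 - x*z - y
use: trace(b^2) = trace(b) trace(b) - trace(1) = y^2 - 2
apply: trace(a b^2 a) = trace(a) trace(b^2 a) - trace(b^2) = x*y*z - x^2 - y^2 + 2
trace(b a b^2 a b) = trace(b) trace(a b^2 a b) - trace(a b^2 a) = y^2*z^2 - 2*x*y*z + x^2 - 2
trace(a b a b a b) = trace(a b) trace(a b a b) - trace(a^-1 b^-1)   [split at repeated a] = z^3 - 3*z
use: trace(a b a b a) = trace(a) trace(b a b a) - trace(b a b) = x*z^2 - y*z - x
trace(b a b^2 a b a) = trace(b) trace(a b a b a b) - trace(a b a b a) = y*z^3 - x*z^2 - 2*y*z + x
trace(a b^2 a b a^-1 b) = trace(b a b^2 a b) trace(a) - trace(b a b^2 a b a) = x*y^2*z^2 - 2*x^2*y*z - y*z^3 + x^3 + x*z^2 + 2*y*z - 3*x
trace(a^-1 b^-1 a b^2 a b) = trace(a b^2 a b a^-1) trace(b) - trace(a b^2 a b a^-1 b) = -x*y^2*z^2 + 2*x^2*y*z + y^3*z + y*z^3 - x^3 - x*y^2 - x*z^2 - 3*y*z + 3*x
use: trace(a^-1 b^-1 a b^2 a b^-1) = trace(a^-1 b^-1 a b^2 a) trace(b) - trace(a^-1 b^-1 a b^2 a b) = x*y^2*z^2 - 2*x^2*y*z - y^3*z - y*z^3 + x^3 + x*y^2 + x*z^2 + 4*y*z - 3*x

x*y^2*z^2 - 2*x^2*y*z - y^3*z - y*z^3 + x^3 + x*y^2 + x*z^2 + 4*y*z - 3*x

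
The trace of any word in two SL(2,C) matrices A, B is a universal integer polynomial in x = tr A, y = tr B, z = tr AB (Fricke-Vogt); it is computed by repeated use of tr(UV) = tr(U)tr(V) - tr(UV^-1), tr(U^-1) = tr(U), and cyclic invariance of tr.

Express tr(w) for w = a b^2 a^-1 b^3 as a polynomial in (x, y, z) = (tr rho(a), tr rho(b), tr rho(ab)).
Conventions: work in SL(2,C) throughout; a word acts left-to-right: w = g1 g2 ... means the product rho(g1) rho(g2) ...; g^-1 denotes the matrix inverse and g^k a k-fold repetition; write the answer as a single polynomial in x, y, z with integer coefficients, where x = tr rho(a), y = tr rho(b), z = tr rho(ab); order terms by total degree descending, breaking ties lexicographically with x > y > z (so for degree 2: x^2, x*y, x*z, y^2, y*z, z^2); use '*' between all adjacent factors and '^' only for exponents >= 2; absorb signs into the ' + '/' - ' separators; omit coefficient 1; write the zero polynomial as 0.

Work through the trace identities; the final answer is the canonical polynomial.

x*y^4*z - x^2*y^3 - y^3*z^2 - x*y^2*z + x^2*y + y*z^2 + y

trace(b a b) = trace(b) trace(a b) - trace(a)   [square of b] = y*z - x
trace(b a b^2) = trace(b) trace(b a b) - trace(b a)   [square of b] = y^2*z - x*y - z
reduce: trace(b^3 a b) = trace(b) trace(b a b^2) - trace(b a b)   [square of b] = y^3*z - x*y^2 - 2*y*z + x
trace(b^3 a b^2) = trace(b) trace(b^3 a b) - trace(b^3 a)   [square of b] = y^4*z - x*y^3 - 3*y^2*z + 2*x*y + z
trace(a b a b) = trace(b a) trace(b a) - trace(1)   [split at a repeated b] = z^2 - 2
trace(a b a) = trace(a) trace(b a) - trace(b)   [square of a] = x*z - y
reduce: trace(a b^2 a b) = trace(b) trace(a b a b) - trace(a b a)   [square of b] = y*z^2 - x*z - y
trace(b^2) = trace(b) trace(b) - trace(1)   [square of b] = y^2 - 2
so trace(a b^2 a) = trace(a) trace(b^2 a) - trace(b^2)   [square of a] = x*y*z - x^2 - y^2 + 2
trace(a b^2 a b^2) = trace(b) trace(a b^2 a b) - trace(a b^2 a)   [square of b] = y^2*z^2 - 2*x*y*z + x^2 - 2
reduce: trace(b^3 a b^2 a) = trace(b) trace(a b^2 a b^2) - trace(a b^2 a b)   [square of b] = y^3*z^2 - 2*x*y^2*z + x^2*y - y*z^2 + x*z - y
trace(a b^2 a^-1 b^3) = trace(b^3 a b^2) trace(a) - trace(b^3 a b^2 a)   [inverse elimination on a] = x*y^4*z - x^2*y^3 - y^3*z^2 - x*y^2*z + x^2*y + y*z^2 + y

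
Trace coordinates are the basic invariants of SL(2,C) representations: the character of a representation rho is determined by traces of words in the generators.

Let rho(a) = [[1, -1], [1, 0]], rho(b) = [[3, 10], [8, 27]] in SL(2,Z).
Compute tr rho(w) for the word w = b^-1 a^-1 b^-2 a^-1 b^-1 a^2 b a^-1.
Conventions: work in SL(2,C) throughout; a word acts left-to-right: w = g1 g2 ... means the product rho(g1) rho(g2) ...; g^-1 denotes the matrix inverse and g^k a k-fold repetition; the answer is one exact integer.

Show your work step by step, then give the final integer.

rho(b^-1) = [[27, -10], [-8, 3]]
... * rho(a^-1) = [[0, 1], [-1, 1]]  ->  [[10, 17], [-3, -5]]
... * rho(b^-1) = [[27, -10], [-8, 3]]  ->  [[134, -49], [-41, 15]]
... * rho(b^-1) = [[27, -10], [-8, 3]]  ->  [[4010, -1487], [-1227, 455]]
... * rho(a^-1) = [[0, 1], [-1, 1]]  ->  [[1487, 2523], [-455, -772]]
... * rho(b^-1) = [[27, -10], [-8, 3]]  ->  [[19965, -7301], [-6109, 2234]]
... * rho(a) = [[1, -1], [1, 0]]  ->  [[12664, -19965], [-3875, 6109]]
... * rho(a) = [[1, -1], [1, 0]]  ->  [[-7301, -12664], [2234, 3875]]
... * rho(b) = [[3, 10], [8, 27]]  ->  [[-123215, -414938], [37702, 126965]]
... * rho(a^-1) = [[0, 1], [-1, 1]]  ->  [[414938, -538153], [-126965, 164667]]
tr = 414938 + 164667 = 579605

579605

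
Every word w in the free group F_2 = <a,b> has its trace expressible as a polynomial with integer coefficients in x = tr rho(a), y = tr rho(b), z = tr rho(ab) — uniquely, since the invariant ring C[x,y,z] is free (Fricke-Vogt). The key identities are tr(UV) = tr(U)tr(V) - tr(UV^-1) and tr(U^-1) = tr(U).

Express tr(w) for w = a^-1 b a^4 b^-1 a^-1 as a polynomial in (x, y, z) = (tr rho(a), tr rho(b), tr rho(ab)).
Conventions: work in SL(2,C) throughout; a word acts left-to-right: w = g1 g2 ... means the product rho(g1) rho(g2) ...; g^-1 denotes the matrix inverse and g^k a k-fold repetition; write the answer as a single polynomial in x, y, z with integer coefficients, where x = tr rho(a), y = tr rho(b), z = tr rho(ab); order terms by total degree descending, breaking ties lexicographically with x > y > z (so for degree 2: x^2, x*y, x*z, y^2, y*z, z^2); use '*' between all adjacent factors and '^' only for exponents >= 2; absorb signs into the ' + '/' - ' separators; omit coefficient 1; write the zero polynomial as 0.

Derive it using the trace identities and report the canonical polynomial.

-x^5*y*z + x^6 + x^4*y^2 + x^4*z^2 + 2*x^3*y*z - 6*x^4 - 2*x^2*y^2 - 2*x^2*z^2 + 9*x^2 - 2

trace(b a^2) = trace(a) * trace(b a) - trace(b)  (reduce the a square) = x*z - y
next, trace(a^2 b a) = trace(a) * trace(b a^2) - trace(b a)  (reduce the a square) = x^2*z - x*y - z
next, trace(a^4 b) = trace(a) * trace(a^2 b a) - trace(a^2 b)  (reduce the a square) = x^3*z - x^2*y - 2*x*z + y
next, trace(a^2) = trace(a) * trace(a) - trace(1)  (reduce the a square) = x^2 - 2
and trace(a^3) = trace(a) * trace(a^2) - trace(a)  (reduce the a square) = x^3 - 3*x
trace(a^4) = trace(a) * trace(a^3) - trace(a^2)  (reduce the a square) = x^4 - 4*x^2 + 2
and trace(b a^4 b) = trace(b) * trace(a^4 b) - trace(a^4)  (reduce the b square) = x^3*y*z - x^4 - x^2*y^2 - 2*x*y*z + 4*x^2 + y^2 - 2
and trace(b a b a) = trace(a b) * trace(a b) - trace(1)  (split on a) = z^2 - 2
next, trace(b a b) = trace(b) * trace(a b) - trace(a)  (reduce the b square) = y*z - x
and trace(b a b a^2) = trace(a) * trace(b a b a) - trace(b a b)  (reduce the a square) = x*z^2 - y*z - x
next, trace(a b a b a^2) = trace(a) * trace(b a b a^2) - trace(b a b a)  (reduce the a square) = x^2*z^2 - x*y*z - x^2 - z^2 + 2
trace(b a^4 b a) = trace(a) * trace(a b a b a^2) - trace(a b a b a)  (reduce the a square) = x^3*z^2 - x^2*y*z - x^3 - 2*x*z^2 + y*z + 3*x
and trace(b a^4 b a^-1) = trace(b a^4 b) * trace(a) - trace(b a^4 b a)  (eliminate a^-1) = x^4*y*z - x^5 - x^3*y^2 - x^3*z^2 - x^2*y*z + 5*x^3 + x*y^2 + 2*x*z^2 - y*z - 5*x
next, trace(a^-2 b a^4 b) = trace(b a^4 b a^-1) * trace(a) - trace(b a^4 b)  (eliminate a^-1) = x^5*y*z - x^6 - x^4*y^2 - x^4*z^2 - 2*x^3*y*z + 6*x^4 + 2*x^2*y^2 + 2*x^2*z^2 + x*y*z - 9*x^2 - y^2 + 2
next, trace(a^-1 b a^4 b^-1 a^-1) = trace(a^-2 b a^4) * trace(b) - trace(a^-2 b a^4 b)  (eliminate b^-1) = -x^5*y*z + x^6 + x^4*y^2 + x^4*z^2 + 2*x^3*y*z - 6*x^4 - 2*x^2*y^2 - 2*x^2*z^2 + 9*x^2 - 2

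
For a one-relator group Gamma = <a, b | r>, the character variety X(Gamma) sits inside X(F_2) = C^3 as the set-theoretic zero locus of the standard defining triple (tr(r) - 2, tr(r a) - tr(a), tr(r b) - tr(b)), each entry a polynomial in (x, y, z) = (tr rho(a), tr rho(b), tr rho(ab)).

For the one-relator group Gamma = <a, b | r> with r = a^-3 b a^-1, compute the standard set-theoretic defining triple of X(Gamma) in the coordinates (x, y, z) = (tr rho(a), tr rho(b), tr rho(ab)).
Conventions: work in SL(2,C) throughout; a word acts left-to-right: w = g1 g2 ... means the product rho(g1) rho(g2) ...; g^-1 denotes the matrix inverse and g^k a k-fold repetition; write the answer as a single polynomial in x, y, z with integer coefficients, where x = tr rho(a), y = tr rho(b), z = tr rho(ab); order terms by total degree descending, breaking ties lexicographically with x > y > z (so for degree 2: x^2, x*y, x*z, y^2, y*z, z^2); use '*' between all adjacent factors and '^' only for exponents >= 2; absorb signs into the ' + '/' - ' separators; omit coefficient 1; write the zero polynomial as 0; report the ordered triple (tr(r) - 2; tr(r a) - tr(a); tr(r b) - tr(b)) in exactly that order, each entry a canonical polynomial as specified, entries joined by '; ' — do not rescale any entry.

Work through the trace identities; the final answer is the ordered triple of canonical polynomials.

x^4*y - x^3*z - 3*x^2*y + 2*x*z + y - 2; x^3*y - x^2*z - 2*x*y - x + z; x^4*y^2 - 2*x^3*y*z - 2*x^2*y^2 + x^2*z^2 + 3*x*y*z - x^2 - z^2 - y + 2

use: tr(a^-1 b) = tr(b) tr(a) - tr(b a) = x*y - z
tr(a^-2 b) = tr(a^-1 b) tr(a) - tr(a^-1 b a) = x^2*y - x*z - y
tr(b a^-3) = tr(a^-2 b) tr(a) - tr(a^-2 b a) = x^3*y - x^2*z - 2*x*y + z
tr(a^-3 b a^-1) = tr(b a^-3) tr(a) - tr(b a^-2) = x^4*y - x^3*z - 3*x^2*y + 2*x*z + y
tr(b^2) = tr(b) tr(b) - tr(1) = y^2 - 2
apply: tr(b^2 a) = tr(b) tr(a b) - tr(a) = y*z - x
apply: tr(b a^-1 b) = tr(b^2) tr(a) - tr(b^2 a) = x*y^2 - y*z - x
tr(b a b a) = tr(b a) tr(b a) - tr(1) = z^2 - 2
tr(b a^-1 b a) = tr(b a b) tr(a) - tr(b a b a) = x*y*z - x^2 - z^2 + 2
tr(a^-1 b a^-1 b) = tr(b a^-1 b) tr(a) - tr(b a^-1 b a) = x^2*y^2 - 2*x*y*z + z^2 - 2
use: tr(a^-2 b a^-1 b) = tr(a^-1 b a^-1 b) tr(a) - tr(a^-1 b a^-1 b a) = x^3*y^2 - 2*x^2*y*z - x*y^2 + x*z^2 + y*z - x
tr(a^-3 b a^-1 b) = tr(a^-2 b a^-1 b) tr(a) - tr(a^-2 b a^-1 b a) = x^4*y^2 - 2*x^3*y*z - 2*x^2*y^2 + x^2*z^2 + 3*x*y*z - x^2 - z^2 + 2
assemble the triple (tr(r) - 2; tr(r a) - x; tr(r b) - y)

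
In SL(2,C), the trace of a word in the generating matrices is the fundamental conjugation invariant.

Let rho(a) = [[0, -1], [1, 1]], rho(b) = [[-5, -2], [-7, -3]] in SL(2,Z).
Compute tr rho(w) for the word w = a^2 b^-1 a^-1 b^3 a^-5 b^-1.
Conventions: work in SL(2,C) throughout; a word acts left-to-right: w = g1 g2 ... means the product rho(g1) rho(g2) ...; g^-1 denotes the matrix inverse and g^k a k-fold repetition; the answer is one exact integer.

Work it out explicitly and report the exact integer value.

rho(a) = [[0, -1], [1, 1]]
... * rho(a) = [[0, -1], [1, 1]]  ->  [[-1, -1], [1, 0]]
... * rho(b^-1) = [[-3, 2], [7, -5]]  ->  [[-4, 3], [-3, 2]]
... * rho(a^-1) = [[1, 1], [-1, 0]]  ->  [[-7, -4], [-5, -3]]
... * rho(b) = [[-5, -2], [-7, -3]]  ->  [[63, 26], [46, 19]]
... * rho(b) = [[-5, -2], [-7, -3]]  ->  [[-497, -204], [-363, -149]]
... * rho(b) = [[-5, -2], [-7, -3]]  ->  [[3913, 1606], [2858, 1173]]
... * rho(a^-1) = [[1, 1], [-1, 0]]  ->  [[2307, 3913], [1685, 2858]]
... * rho(a^-1) = [[1, 1], [-1, 0]]  ->  [[-1606, 2307], [-1173, 1685]]
... * rho(a^-1) = [[1, 1], [-1, 0]]  ->  [[-3913, -1606], [-2858, -1173]]
... * rho(a^-1) = [[1, 1], [-1, 0]]  ->  [[-2307, -3913], [-1685, -2858]]
... * rho(a^-1) = [[1, 1], [-1, 0]]  ->  [[1606, -2307], [1173, -1685]]
... * rho(b^-1) = [[-3, 2], [7, -5]]  ->  [[-20967, 14747], [-15314, 10771]]
tr = -20967 + 10771 = -10196

-10196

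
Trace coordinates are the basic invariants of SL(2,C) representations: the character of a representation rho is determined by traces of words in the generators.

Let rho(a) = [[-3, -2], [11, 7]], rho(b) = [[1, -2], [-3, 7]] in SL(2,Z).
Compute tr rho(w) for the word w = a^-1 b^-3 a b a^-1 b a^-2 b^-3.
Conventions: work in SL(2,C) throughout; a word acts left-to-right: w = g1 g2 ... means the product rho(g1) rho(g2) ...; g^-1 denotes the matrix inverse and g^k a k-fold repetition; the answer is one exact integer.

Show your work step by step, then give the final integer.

14953172

rho(a^-1) = [[7, 2], [-11, -3]]
... * rho(b^-1) = [[7, 2], [3, 1]]  ->  [[55, 16], [-86, -25]]
... * rho(b^-1) = [[7, 2], [3, 1]]  ->  [[433, 126], [-677, -197]]
... * rho(b^-1) = [[7, 2], [3, 1]]  ->  [[3409, 992], [-5330, -1551]]
... * rho(a) = [[-3, -2], [11, 7]]  ->  [[685, 126], [-1071, -197]]
... * rho(b) = [[1, -2], [-3, 7]]  ->  [[307, -488], [-480, 763]]
... * rho(a^-1) = [[7, 2], [-11, -3]]  ->  [[7517, 2078], [-11753, -3249]]
... * rho(b) = [[1, -2], [-3, 7]]  ->  [[1283, -488], [-2006, 763]]
... * rho(a^-1) = [[7, 2], [-11, -3]]  ->  [[14349, 4030], [-22435, -6301]]
... * rho(a^-1) = [[7, 2], [-11, -3]]  ->  [[56113, 16608], [-87734, -25967]]
... * rho(b^-1) = [[7, 2], [3, 1]]  ->  [[442615, 128834], [-692039, -201435]]
... * rho(b^-1) = [[7, 2], [3, 1]]  ->  [[3484807, 1014064], [-5448578, -1585513]]
... * rho(b^-1) = [[7, 2], [3, 1]]  ->  [[27435841, 7983678], [-42896585, -12482669]]
tr = 27435841 + -12482669 = 14953172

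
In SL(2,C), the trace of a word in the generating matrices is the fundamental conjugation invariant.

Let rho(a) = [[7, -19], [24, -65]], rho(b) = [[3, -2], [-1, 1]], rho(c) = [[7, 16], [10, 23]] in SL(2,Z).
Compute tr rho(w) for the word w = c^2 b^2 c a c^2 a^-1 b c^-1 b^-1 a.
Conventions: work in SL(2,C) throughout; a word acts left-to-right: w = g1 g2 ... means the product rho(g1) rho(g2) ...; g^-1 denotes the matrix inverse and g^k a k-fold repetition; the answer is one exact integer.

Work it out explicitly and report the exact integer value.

rho(c) = [[7, 16], [10, 23]]
... * rho(c) = [[7, 16], [10, 23]]  ->  [[209, 480], [300, 689]]
... * rho(b) = [[3, -2], [-1, 1]]  ->  [[147, 62], [211, 89]]
... * rho(b) = [[3, -2], [-1, 1]]  ->  [[379, -232], [544, -333]]
... * rho(c) = [[7, 16], [10, 23]]  ->  [[333, 728], [478, 1045]]
... * rho(a) = [[7, -19], [24, -65]]  ->  [[19803, -53647], [28426, -77007]]
... * rho(c) = [[7, 16], [10, 23]]  ->  [[-397849, -917033], [-571088, -1316345]]
... * rho(c) = [[7, 16], [10, 23]]  ->  [[-11955273, -27457343], [-17161066, -39413343]]
... * rho(a^-1) = [[-65, 19], [-24, 7]]  ->  [[1436068977, -419351588], [2061389522, -601953655]]
... * rho(b) = [[3, -2], [-1, 1]]  ->  [[4727558519, -3291489542], [6786122221, -4724732699]]
... * rho(c^-1) = [[23, -16], [-10, 7]]  ->  [[141648741357, -98681363098], [203328138073, -141651084429]]
... * rho(b^-1) = [[1, 2], [1, 3]]  ->  [[42967378259, -12746606580], [61677053644, -18296977141]]
... * rho(a) = [[7, -19], [24, -65]]  ->  [[-5146910107, 12149240779], [-7388075876, 17439494929]]
tr = -5146910107 + 17439494929 = 12292584822

12292584822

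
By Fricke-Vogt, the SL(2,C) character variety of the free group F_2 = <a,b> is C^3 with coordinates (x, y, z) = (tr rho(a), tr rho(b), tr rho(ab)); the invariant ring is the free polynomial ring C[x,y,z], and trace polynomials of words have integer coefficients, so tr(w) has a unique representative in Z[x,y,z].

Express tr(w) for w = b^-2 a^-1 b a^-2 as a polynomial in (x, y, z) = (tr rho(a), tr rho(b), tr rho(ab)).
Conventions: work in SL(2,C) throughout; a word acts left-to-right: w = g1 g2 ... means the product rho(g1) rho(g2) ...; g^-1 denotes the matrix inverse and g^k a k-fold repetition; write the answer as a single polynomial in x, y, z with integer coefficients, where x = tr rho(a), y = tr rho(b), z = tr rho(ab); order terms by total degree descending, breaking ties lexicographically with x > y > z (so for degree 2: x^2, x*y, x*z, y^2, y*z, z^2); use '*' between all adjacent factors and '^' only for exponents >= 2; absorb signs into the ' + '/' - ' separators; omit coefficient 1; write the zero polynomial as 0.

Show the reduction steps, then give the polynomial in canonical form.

next, tr(a^-1) = tr(a) = x
tr(a^-2) = tr(a^-1) * tr(a) - tr(1)   [inverse elimination on a] = x^2 - 2
next, tr(a b a) = tr(a) * tr(b a) - tr(b)   [square of a] = x*z - y
tr(a b a b) = tr(a b) * tr(a b) - tr(1)   [split at a repeated a] = z^2 - 2
tr(b^-1 a b a) = tr(a b a) * tr(b) - tr(a b a b)   [inverse elimination on b] = x*y*z - y^2 - z^2 + 2
tr(b^-1 a b a^-1) = tr(b^-1 a b) * tr(a) - tr(b^-1 a b a)   [inverse elimination on a] = -x*y*z + x^2 + y^2 + z^2 - 2
tr(b a^-2 b^-1 a) = tr(b^-1 a b a^-1) * tr(a) - tr(b^-1 a b)   [inverse elimination on a] = -x^2*y*z + x^3 + x*y^2 + x*z^2 - 3*x
and tr(a^-1 b a^-2 b^-1) = tr(b a^-2 b^-1) * tr(a) - tr(b a^-2 b^-1 a)   [inverse elimination on a] = x^2*y*z - x*y^2 - x*z^2 + x
next, tr(b a^-1) = tr(b) * tr(a) - tr(b a)   [inverse elimination on a] = x*y - z
tr(a^-2 b) = tr(b a^-1) * tr(a) - tr(b)   [inverse elimination on a] = x^2*y - x*z - y
tr(a^-1 b a^-2) = tr(a^-2 b) * tr(a) - tr(a^-2 b a)   [inverse elimination on a] = x^3*y - x^2*z - 2*x*y + z
tr(b^-2 a^-1 b a^-2) = tr(a^-1 b a^-2 b^-1) * tr(b) - tr(a^-1 b a^-2)   [inverse elimination on b] = x^2*y^2*z - x^3*y - x*y^3 - x*y*z^2 + x^2*z + 3*x*y - z

x^2*y^2*z - x^3*y - x*y^3 - x*y*z^2 + x^2*z + 3*x*y - z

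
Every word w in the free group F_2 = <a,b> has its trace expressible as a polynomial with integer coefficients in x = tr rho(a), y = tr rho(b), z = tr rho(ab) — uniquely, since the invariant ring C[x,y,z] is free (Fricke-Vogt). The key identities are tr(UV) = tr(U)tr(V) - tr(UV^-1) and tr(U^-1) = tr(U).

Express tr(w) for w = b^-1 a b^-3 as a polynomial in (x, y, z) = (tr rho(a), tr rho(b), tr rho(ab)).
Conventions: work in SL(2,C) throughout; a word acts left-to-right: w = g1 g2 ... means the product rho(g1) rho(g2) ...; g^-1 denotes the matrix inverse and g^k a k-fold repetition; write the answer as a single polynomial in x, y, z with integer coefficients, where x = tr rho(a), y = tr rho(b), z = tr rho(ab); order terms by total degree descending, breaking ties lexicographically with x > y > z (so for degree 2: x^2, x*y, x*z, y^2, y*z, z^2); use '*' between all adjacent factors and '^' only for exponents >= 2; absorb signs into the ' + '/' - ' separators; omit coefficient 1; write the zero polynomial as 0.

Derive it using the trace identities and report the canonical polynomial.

x*y^4 - y^3*z - 3*x*y^2 + 2*y*z + x

trace(a b^-1) = trace(a) * trace(b) - trace(a b)   [inverse elimination on b] = x*y - z
trace(b^-1 a b^-1) = trace(a b^-1) * trace(b) - trace(a)   [inverse elimination on b] = x*y^2 - y*z - x
and trace(b^-1 a b^-2) = trace(b^-1 a b^-1) * trace(b) - trace(b^-1 a)   [inverse elimination on b] = x*y^3 - y^2*z - 2*x*y + z
trace(b^-1 a b^-3) = trace(b^-1 a b^-2) * trace(b) - trace(b^-1 a b^-1)   [inverse elimination on b] = x*y^4 - y^3*z - 3*x*y^2 + 2*y*z + x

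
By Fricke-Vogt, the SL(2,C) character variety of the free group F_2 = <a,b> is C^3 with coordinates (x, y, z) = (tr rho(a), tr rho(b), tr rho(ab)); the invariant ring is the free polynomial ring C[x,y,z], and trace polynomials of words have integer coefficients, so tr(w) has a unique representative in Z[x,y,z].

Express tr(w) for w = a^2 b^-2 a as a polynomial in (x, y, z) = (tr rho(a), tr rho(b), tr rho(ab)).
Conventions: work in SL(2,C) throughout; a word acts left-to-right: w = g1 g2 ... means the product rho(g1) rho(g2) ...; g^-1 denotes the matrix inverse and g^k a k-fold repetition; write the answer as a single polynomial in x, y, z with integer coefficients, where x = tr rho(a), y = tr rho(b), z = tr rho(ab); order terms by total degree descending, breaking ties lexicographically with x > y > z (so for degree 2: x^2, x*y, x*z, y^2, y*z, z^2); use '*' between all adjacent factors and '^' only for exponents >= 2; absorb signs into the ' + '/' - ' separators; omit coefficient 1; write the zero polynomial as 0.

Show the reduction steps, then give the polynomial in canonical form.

tr(a^2) = tr(a)*tr(a) - tr(1) = x^2 - 2
tr(a^3) = tr(a)*tr(a^2) - tr(a) = x^3 - 3*x
tr(a b a) = tr(a)*tr(b a) - tr(b) = x*z - y
and tr(a^3 b) = tr(a)*tr(a b a) - tr(a b) = x^2*z - x*y - z
tr(b^-1 a^3) = tr(a^3)*tr(b) - tr(a^3 b) = x^3*y - x^2*z - 2*x*y + z
tr(a^2 b^-2 a) = tr(b^-1 a^3)*tr(b) - tr(b^-1 a^3 b) = x^3*y^2 - x^2*y*z - x^3 - 2*x*y^2 + y*z + 3*x

x^3*y^2 - x^2*y*z - x^3 - 2*x*y^2 + y*z + 3*x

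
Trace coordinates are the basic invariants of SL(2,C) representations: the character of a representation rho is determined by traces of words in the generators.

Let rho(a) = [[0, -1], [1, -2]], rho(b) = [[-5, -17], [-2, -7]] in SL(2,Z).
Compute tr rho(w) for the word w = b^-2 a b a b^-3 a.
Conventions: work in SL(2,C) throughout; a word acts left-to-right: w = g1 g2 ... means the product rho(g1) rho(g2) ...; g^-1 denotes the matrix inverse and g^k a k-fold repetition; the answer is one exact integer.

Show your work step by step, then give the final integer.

7066476

rho(b^-1) = [[-7, 17], [2, -5]]
... * rho(b^-1) = [[-7, 17], [2, -5]]  ->  [[83, -204], [-24, 59]]
... * rho(a) = [[0, -1], [1, -2]]  ->  [[-204, 325], [59, -94]]
... * rho(b) = [[-5, -17], [-2, -7]]  ->  [[370, 1193], [-107, -345]]
... * rho(a) = [[0, -1], [1, -2]]  ->  [[1193, -2756], [-345, 797]]
... * rho(b^-1) = [[-7, 17], [2, -5]]  ->  [[-13863, 34061], [4009, -9850]]
... * rho(b^-1) = [[-7, 17], [2, -5]]  ->  [[165163, -405976], [-47763, 117403]]
... * rho(b^-1) = [[-7, 17], [2, -5]]  ->  [[-1968093, 4837651], [569147, -1398986]]
... * rho(a) = [[0, -1], [1, -2]]  ->  [[4837651, -7707209], [-1398986, 2228825]]
tr = 4837651 + 2228825 = 7066476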